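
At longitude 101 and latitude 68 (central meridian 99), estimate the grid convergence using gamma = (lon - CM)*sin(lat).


gamma = (101 - 99) * sin(68) = 2 * 0.927184 = 1.854 degrees

1.854 degrees


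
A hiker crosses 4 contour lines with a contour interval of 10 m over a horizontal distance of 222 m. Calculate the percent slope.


elevation change = 4 * 10 = 40 m
slope = 40 / 222 * 100 = 18.0%

18.0%


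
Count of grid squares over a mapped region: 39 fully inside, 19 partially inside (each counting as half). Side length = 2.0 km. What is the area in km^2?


effective squares = 39 + 19 * 0.5 = 48.5
area = 48.5 * 4.0 = 194.0 km^2

194.0 km^2


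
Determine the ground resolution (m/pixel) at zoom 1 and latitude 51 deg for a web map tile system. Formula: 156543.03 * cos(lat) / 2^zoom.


res = 156543.03 * cos(51) / 2^1 = 156543.03 * 0.62932039 / 2 = 49257.86 m/pixel

49257.86 m/pixel


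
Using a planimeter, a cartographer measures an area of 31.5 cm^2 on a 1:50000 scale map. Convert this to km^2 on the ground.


ground_area = 31.5 * (50000/100)^2 = 7875000.0 m^2 = 7.875 km^2

7.875 km^2


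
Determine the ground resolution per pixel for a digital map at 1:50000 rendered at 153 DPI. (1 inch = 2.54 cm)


pixel_cm = 2.54 / 153 ≈ 0.016601 cm
ground = pixel_cm * 50000 / 100 = 2.54 * 50000 / (153 * 100) = 127000 / 15300 ≈ 8.3 m

8.3 m


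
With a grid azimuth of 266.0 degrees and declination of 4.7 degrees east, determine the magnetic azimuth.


magnetic azimuth = grid azimuth - declination (east +ve)
mag_az = 266.0 - 4.7 = 261.3 degrees

261.3 degrees


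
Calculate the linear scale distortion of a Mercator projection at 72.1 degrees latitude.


SF = 1 / cos(72.1) = 1 / 0.307357 = 3.254

3.254


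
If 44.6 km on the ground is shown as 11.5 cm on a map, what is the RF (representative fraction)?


ground = 44.6 km = 4460000 cm; RF denominator = ground / map = 4460000 / 11.5 ≈ 387826; RF = 1:387826

1:387826


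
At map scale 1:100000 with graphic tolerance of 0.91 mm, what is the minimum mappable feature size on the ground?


ground = 0.91 mm * 100000 / 1000 = 91.0 m

91.0 m


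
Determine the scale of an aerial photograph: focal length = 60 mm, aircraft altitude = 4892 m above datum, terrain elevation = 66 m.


scale = f / (H - h) = 60 mm / 4826 m = 60 / 4826000 = 1:80433

1:80433


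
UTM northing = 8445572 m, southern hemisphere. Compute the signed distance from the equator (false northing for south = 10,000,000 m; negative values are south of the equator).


For southern: actual = 8445572 - 10000000 = -1554428 m

-1554428 m


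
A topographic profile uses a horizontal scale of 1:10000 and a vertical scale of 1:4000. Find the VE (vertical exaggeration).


VE = horizontal_scale / vertical_scale = 10000 / 4000 = 2.5

2.5x


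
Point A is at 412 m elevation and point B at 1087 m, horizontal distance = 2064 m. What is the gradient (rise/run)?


gradient = (1087 - 412) / 2064 = 675 / 2064 = 0.327

0.327


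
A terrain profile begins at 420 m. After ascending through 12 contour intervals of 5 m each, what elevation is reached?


elevation = 420 + 12 * 5 = 480 m

480 m


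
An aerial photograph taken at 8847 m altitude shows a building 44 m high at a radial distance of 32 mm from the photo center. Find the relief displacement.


d = h * r / H = 44 * 32 / 8847 = 0.16 mm

0.16 mm


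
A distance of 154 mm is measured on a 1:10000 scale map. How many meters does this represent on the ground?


ground = 154 mm * 10000 / 1000 = 1540.0 m

1540.0 m


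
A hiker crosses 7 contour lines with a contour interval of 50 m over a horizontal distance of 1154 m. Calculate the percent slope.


elevation change = 7 * 50 = 350 m
slope = 350 / 1154 * 100 = 30.3%

30.3%


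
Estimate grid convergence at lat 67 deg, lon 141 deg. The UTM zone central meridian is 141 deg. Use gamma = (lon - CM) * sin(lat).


gamma = (141 - 141) * sin(67) = 0 * 0.920505 = 0.0 degrees

0.0 degrees


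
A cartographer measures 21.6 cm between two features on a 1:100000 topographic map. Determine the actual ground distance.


ground = 21.6 cm * 100000 / 100 = 21600.0 m = 21.6 km

21.6 km


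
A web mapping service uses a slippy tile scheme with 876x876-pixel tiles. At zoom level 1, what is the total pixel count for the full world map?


tiles per axis = 2^1 = 2
total tiles = 2^2 = 4
pixels per axis = 2 * 876 = 1752
total pixels = 1752^2 = 3069504

3069504 pixels


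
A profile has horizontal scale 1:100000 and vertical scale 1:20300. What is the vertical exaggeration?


VE = horizontal_scale / vertical_scale = 100000 / 20300 ≈ 4.9

4.9x


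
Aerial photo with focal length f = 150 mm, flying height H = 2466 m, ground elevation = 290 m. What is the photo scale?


scale = f / (H - h) = 150 mm / 2176 m = 150 / 2176000 = 1:14507

1:14507


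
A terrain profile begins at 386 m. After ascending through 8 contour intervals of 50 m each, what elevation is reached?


elevation = 386 + 8 * 50 = 786 m

786 m


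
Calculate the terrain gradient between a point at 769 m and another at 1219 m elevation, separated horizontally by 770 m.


gradient = (1219 - 769) / 770 = 450 / 770 = 0.5844

0.5844


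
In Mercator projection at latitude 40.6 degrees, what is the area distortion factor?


area_distortion = 1/cos^2(40.6) = 1.735

1.735


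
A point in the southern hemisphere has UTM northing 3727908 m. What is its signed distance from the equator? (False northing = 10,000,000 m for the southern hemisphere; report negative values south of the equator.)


For southern: actual = 3727908 - 10000000 = -6272092 m

-6272092 m


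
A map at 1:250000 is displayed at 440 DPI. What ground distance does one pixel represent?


pixel_cm = 2.54 / 440 ≈ 0.005773 cm
ground = pixel_cm * 250000 / 100 = 2.54 * 250000 / (440 * 100) = 635000 / 44000 ≈ 14.43 m

14.43 m


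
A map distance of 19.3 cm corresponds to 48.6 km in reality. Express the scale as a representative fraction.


ground = 48.6 km = 4860000 cm; RF denominator = ground / map = 4860000 / 19.3 ≈ 251813; RF = 1:251813

1:251813


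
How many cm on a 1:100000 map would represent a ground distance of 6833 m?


map_cm = 6833 * 100 / 100000 = 6.833 cm ≈ 6.83 cm

6.83 cm


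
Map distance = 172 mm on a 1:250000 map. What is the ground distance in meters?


ground = 172 mm * 250000 / 1000 = 43000.0 m

43000.0 m


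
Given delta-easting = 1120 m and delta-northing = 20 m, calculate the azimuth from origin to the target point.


az = atan2(1120, 20) = 89.0 deg
adjusted to 0-360: 89.0 degrees

89.0 degrees


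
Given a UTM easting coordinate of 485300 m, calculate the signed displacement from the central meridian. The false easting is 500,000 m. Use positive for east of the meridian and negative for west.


displacement = 485300 - 500000 = -14700 m

-14700 m


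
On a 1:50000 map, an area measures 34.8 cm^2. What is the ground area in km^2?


ground_area = 34.8 * (50000/100)^2 = 8700000.0 m^2 = 8.7 km^2

8.7 km^2


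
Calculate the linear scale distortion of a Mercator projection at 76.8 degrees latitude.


SF = 1 / cos(76.8) = 1 / 0.228351 = 4.379

4.379


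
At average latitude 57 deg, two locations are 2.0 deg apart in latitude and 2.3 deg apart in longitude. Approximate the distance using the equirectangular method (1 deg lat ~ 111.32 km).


dlat_km = 2.0 * 111.32 = 222.64
dlon_km = 2.3 * 111.32 * cos(57) ≈ 139.447
dist = sqrt(222.64^2 + 139.447^2) ≈ 262.7 km

262.7 km


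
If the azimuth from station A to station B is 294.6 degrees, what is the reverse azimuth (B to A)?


back azimuth = (294.6 + 180) mod 360 = 114.6 degrees

114.6 degrees


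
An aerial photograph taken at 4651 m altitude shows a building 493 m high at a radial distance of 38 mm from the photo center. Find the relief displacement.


d = h * r / H = 493 * 38 / 4651 = 4.03 mm

4.03 mm


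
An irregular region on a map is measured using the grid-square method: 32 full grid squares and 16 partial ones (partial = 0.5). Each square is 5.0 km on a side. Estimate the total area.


effective squares = 32 + 16 * 0.5 = 40.0
area = 40.0 * 25.0 = 1000.0 km^2

1000.0 km^2


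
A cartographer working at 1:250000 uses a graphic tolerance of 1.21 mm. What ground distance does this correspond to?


ground = 1.21 mm * 250000 / 1000 = 302.5 m

302.5 m


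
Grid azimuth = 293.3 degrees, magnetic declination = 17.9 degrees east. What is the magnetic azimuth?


magnetic azimuth = grid azimuth - declination (east +ve)
mag_az = 293.3 - 17.9 = 275.4 degrees

275.4 degrees


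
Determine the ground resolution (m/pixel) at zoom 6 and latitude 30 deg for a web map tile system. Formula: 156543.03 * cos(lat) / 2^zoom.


res = 156543.03 * cos(30) / 2^6 = 156543.03 * 0.8660254 / 64 = 2118.29 m/pixel

2118.29 m/pixel


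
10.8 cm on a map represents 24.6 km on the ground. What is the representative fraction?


ground = 24.6 km = 2460000 cm; RF denominator = ground / map = 2460000 / 10.8 ≈ 227778; RF = 1:227778

1:227778


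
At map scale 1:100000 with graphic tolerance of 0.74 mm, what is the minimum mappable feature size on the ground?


ground = 0.74 mm * 100000 / 1000 = 74.0 m

74.0 m


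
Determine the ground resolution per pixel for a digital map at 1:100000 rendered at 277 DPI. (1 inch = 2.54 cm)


pixel_cm = 2.54 / 277 ≈ 0.00917 cm
ground = pixel_cm * 100000 / 100 = 2.54 * 100000 / (277 * 100) = 254000 / 27700 ≈ 9.17 m

9.17 m


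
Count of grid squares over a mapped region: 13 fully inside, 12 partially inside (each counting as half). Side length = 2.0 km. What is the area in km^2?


effective squares = 13 + 12 * 0.5 = 19.0
area = 19.0 * 4.0 = 76.0 km^2

76.0 km^2


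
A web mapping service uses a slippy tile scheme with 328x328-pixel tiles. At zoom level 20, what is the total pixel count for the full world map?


tiles per axis = 2^20 = 1048576
total tiles = 1048576^2 = 1099511627776
pixels per axis = 1048576 * 328 = 343932928
total pixels = 343932928^2 = 118289858962653184

118289858962653184 pixels


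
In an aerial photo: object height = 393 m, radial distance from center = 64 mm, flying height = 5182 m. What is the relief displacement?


d = h * r / H = 393 * 64 / 5182 = 4.85 mm

4.85 mm


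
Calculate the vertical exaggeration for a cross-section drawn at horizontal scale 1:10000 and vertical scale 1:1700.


VE = horizontal_scale / vertical_scale = 10000 / 1700 ≈ 5.9

5.9x


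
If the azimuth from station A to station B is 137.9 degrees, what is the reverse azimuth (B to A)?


back azimuth = (137.9 + 180) mod 360 = 317.9 degrees

317.9 degrees


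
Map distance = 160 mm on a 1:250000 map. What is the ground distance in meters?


ground = 160 mm * 250000 / 1000 = 40000.0 m

40000.0 m


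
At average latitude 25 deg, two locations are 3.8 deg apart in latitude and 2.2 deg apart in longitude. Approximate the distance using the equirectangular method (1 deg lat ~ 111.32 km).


dlat_km = 3.8 * 111.32 = 423.016
dlon_km = 2.2 * 111.32 * cos(25) ≈ 221.958
dist = sqrt(423.016^2 + 221.958^2) ≈ 477.7 km

477.7 km


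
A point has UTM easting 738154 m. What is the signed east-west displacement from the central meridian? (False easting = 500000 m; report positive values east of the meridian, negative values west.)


displacement = 738154 - 500000 = 238154 m

238154 m


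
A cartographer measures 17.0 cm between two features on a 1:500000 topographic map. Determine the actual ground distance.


ground = 17.0 cm * 500000 / 100 = 85000.0 m = 85.0 km

85.0 km


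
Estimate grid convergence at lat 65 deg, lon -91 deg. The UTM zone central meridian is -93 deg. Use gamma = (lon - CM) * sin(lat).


gamma = (-91 - -93) * sin(65) = 2 * 0.906308 = 1.813 degrees

1.813 degrees


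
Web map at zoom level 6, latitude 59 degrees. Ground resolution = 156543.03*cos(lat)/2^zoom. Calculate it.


res = 156543.03 * cos(59) / 2^6 = 156543.03 * 0.51503807 / 64 = 1259.78 m/pixel

1259.78 m/pixel


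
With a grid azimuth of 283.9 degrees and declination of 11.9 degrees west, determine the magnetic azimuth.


magnetic azimuth = grid azimuth - declination (east +ve)
mag_az = 283.9 - -11.9 = 295.8 degrees

295.8 degrees


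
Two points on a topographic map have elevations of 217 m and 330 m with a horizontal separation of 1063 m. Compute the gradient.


gradient = (330 - 217) / 1063 = 113 / 1063 = 0.1063

0.1063


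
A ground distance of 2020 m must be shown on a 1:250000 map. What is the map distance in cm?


map_cm = 2020 * 100 / 250000 = 0.808 cm ≈ 0.81 cm

0.81 cm


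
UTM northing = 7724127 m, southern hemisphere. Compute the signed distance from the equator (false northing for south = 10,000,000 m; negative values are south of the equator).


For southern: actual = 7724127 - 10000000 = -2275873 m

-2275873 m


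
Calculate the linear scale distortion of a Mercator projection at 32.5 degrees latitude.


SF = 1 / cos(32.5) = 1 / 0.843391 = 1.186

1.186


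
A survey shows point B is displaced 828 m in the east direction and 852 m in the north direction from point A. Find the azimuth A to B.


az = atan2(828, 852) = 44.2 deg
adjusted to 0-360: 44.2 degrees

44.2 degrees


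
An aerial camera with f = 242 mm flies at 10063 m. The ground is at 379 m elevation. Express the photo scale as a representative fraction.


scale = f / (H - h) = 242 mm / 9684 m = 242 / 9684000 = 1:40017

1:40017


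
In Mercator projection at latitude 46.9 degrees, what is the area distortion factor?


area_distortion = 1/cos^2(46.9) = 2.142

2.142


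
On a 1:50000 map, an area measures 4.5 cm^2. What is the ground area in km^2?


ground_area = 4.5 * (50000/100)^2 = 1125000.0 m^2 = 1.125 km^2

1.125 km^2


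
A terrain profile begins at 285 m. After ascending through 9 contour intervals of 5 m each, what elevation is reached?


elevation = 285 + 9 * 5 = 330 m

330 m


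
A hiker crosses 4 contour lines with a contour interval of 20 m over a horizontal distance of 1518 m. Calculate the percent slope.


elevation change = 4 * 20 = 80 m
slope = 80 / 1518 * 100 = 5.3%

5.3%


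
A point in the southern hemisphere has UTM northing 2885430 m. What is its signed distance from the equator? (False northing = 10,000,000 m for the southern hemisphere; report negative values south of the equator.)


For southern: actual = 2885430 - 10000000 = -7114570 m

-7114570 m


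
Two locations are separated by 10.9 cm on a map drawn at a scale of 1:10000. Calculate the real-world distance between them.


ground = 10.9 cm * 10000 / 100 = 1090.0 m = 1.09 km

1.09 km


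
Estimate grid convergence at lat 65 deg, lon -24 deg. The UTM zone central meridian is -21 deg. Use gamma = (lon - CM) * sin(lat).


gamma = (-24 - -21) * sin(65) = -3 * 0.906308 = -2.719 degrees

-2.719 degrees


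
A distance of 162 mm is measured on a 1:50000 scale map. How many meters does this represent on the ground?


ground = 162 mm * 50000 / 1000 = 8100.0 m

8100.0 m


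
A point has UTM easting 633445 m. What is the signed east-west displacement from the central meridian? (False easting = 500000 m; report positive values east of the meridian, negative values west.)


displacement = 633445 - 500000 = 133445 m

133445 m


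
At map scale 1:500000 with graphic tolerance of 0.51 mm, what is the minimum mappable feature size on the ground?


ground = 0.51 mm * 500000 / 1000 = 255.0 m

255.0 m


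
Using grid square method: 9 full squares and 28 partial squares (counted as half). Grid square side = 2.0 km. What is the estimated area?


effective squares = 9 + 28 * 0.5 = 23.0
area = 23.0 * 4.0 = 92.0 km^2

92.0 km^2


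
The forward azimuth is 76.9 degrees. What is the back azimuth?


back azimuth = (76.9 + 180) mod 360 = 256.9 degrees

256.9 degrees


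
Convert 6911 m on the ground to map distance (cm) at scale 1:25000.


map_cm = 6911 * 100 / 25000 = 27.644 cm ≈ 27.64 cm

27.64 cm


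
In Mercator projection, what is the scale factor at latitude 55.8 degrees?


SF = 1 / cos(55.8) = 1 / 0.562083 = 1.779

1.779


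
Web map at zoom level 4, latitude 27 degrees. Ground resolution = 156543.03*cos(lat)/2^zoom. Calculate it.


res = 156543.03 * cos(27) / 2^4 = 156543.03 * 0.89100652 / 16 = 8717.55 m/pixel

8717.55 m/pixel


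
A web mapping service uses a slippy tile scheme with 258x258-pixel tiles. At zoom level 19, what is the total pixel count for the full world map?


tiles per axis = 2^19 = 524288
total tiles = 524288^2 = 274877906944
pixels per axis = 524288 * 258 = 135266304
total pixels = 135266304^2 = 18296972997820416

18296972997820416 pixels


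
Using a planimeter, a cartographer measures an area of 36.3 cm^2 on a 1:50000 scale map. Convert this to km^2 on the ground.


ground_area = 36.3 * (50000/100)^2 = 9075000.0 m^2 = 9.075 km^2

9.075 km^2


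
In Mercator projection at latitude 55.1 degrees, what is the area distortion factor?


area_distortion = 1/cos^2(55.1) = 3.055

3.055


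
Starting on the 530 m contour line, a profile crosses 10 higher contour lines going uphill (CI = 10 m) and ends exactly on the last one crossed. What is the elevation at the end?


elevation = 530 + 10 * 10 = 630 m

630 m


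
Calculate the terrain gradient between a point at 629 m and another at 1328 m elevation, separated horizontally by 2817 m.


gradient = (1328 - 629) / 2817 = 699 / 2817 = 0.2481

0.2481


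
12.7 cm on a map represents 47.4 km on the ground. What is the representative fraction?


ground = 47.4 km = 4740000 cm; RF denominator = ground / map = 4740000 / 12.7 ≈ 373228; RF = 1:373228

1:373228


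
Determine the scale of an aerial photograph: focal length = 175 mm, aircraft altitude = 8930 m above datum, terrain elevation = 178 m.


scale = f / (H - h) = 175 mm / 8752 m = 175 / 8752000 = 1:50011

1:50011


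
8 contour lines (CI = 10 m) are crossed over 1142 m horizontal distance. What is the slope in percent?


elevation change = 8 * 10 = 80 m
slope = 80 / 1142 * 100 = 7.0%

7.0%


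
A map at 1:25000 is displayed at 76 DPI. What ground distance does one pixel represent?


pixel_cm = 2.54 / 76 ≈ 0.033421 cm
ground = pixel_cm * 25000 / 100 = 2.54 * 25000 / (76 * 100) = 63500 / 7600 ≈ 8.36 m

8.36 m


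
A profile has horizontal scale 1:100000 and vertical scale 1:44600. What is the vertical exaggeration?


VE = horizontal_scale / vertical_scale = 100000 / 44600 ≈ 2.2

2.2x


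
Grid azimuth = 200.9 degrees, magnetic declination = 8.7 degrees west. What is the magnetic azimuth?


magnetic azimuth = grid azimuth - declination (east +ve)
mag_az = 200.9 - -8.7 = 209.6 degrees

209.6 degrees


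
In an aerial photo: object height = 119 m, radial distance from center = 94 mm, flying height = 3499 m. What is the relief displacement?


d = h * r / H = 119 * 94 / 3499 = 3.2 mm

3.2 mm


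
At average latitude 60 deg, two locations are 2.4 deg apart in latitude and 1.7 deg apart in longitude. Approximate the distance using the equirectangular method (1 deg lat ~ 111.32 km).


dlat_km = 2.4 * 111.32 = 267.168
dlon_km = 1.7 * 111.32 * cos(60) ≈ 94.622
dist = sqrt(267.168^2 + 94.622^2) ≈ 283.4 km

283.4 km


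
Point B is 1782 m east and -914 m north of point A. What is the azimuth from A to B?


az = atan2(1782, -914) = 117.2 deg
adjusted to 0-360: 117.2 degrees

117.2 degrees


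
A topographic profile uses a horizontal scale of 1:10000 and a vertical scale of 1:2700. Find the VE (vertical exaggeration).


VE = horizontal_scale / vertical_scale = 10000 / 2700 ≈ 3.7

3.7x


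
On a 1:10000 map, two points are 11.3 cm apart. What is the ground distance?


ground = 11.3 cm * 10000 / 100 = 1130.0 m = 1.13 km

1.13 km


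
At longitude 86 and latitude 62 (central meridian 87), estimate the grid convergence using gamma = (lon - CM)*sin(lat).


gamma = (86 - 87) * sin(62) = -1 * 0.882948 = -0.883 degrees

-0.883 degrees


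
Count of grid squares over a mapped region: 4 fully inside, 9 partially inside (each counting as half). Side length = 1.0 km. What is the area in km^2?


effective squares = 4 + 9 * 0.5 = 8.5
area = 8.5 * 1.0 = 8.5 km^2

8.5 km^2


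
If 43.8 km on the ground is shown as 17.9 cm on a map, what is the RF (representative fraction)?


ground = 43.8 km = 4380000 cm; RF denominator = ground / map = 4380000 / 17.9 ≈ 244693; RF = 1:244693

1:244693


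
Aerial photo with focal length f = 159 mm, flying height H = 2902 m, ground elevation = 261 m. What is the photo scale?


scale = f / (H - h) = 159 mm / 2641 m = 159 / 2641000 = 1:16610

1:16610


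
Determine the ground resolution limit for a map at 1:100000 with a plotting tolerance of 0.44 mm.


ground = 0.44 mm * 100000 / 1000 = 44.0 m

44.0 m


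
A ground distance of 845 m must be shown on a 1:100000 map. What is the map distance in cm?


map_cm = 845 * 100 / 100000 = 0.845 cm ≈ 0.85 cm

0.85 cm


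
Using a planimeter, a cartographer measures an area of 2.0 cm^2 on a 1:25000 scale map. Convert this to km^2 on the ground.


ground_area = 2.0 * (25000/100)^2 = 125000.0 m^2 = 0.125 km^2

0.125 km^2


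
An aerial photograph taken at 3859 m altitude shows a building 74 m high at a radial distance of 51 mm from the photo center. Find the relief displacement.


d = h * r / H = 74 * 51 / 3859 = 0.98 mm

0.98 mm


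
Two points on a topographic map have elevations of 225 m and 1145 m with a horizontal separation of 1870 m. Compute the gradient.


gradient = (1145 - 225) / 1870 = 920 / 1870 = 0.492

0.492


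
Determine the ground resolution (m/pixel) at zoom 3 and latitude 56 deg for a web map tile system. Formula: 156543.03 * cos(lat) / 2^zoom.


res = 156543.03 * cos(56) / 2^3 = 156543.03 * 0.5591929 / 8 = 10942.22 m/pixel

10942.22 m/pixel


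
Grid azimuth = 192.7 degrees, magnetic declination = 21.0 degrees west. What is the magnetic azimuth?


magnetic azimuth = grid azimuth - declination (east +ve)
mag_az = 192.7 - -21.0 = 213.7 degrees

213.7 degrees


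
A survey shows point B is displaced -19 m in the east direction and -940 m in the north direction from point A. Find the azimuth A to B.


az = atan2(-19, -940) = -178.8 deg
adjusted to 0-360: 181.2 degrees

181.2 degrees


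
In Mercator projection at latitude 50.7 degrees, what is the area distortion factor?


area_distortion = 1/cos^2(50.7) = 2.493

2.493


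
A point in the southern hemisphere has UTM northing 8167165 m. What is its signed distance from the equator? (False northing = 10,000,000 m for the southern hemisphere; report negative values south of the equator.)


For southern: actual = 8167165 - 10000000 = -1832835 m

-1832835 m


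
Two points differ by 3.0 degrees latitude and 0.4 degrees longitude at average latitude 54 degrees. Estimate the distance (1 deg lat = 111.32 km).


dlat_km = 3.0 * 111.32 = 333.96
dlon_km = 0.4 * 111.32 * cos(54) ≈ 26.173
dist = sqrt(333.96^2 + 26.173^2) ≈ 335.0 km

335.0 km


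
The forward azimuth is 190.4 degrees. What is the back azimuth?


back azimuth = (190.4 + 180) mod 360 = 10.4 degrees

10.4 degrees


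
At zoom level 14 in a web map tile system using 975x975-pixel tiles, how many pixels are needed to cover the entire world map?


tiles per axis = 2^14 = 16384
total tiles = 16384^2 = 268435456
pixels per axis = 16384 * 975 = 15974400
total pixels = 15974400^2 = 255181455360000

255181455360000 pixels


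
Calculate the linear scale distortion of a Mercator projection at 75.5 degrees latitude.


SF = 1 / cos(75.5) = 1 / 0.25038 = 3.994

3.994


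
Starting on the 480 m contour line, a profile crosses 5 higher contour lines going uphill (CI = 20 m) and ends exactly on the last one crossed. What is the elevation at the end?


elevation = 480 + 5 * 20 = 580 m

580 m


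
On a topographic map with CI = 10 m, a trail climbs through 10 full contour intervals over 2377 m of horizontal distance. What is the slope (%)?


elevation change = 10 * 10 = 100 m
slope = 100 / 2377 * 100 = 4.2%

4.2%


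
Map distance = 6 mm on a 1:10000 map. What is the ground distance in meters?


ground = 6 mm * 10000 / 1000 = 60.0 m

60.0 m


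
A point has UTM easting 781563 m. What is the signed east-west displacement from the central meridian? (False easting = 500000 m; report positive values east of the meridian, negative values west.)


displacement = 781563 - 500000 = 281563 m

281563 m


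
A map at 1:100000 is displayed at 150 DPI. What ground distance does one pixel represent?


pixel_cm = 2.54 / 150 ≈ 0.016933 cm
ground = pixel_cm * 100000 / 100 = 2.54 * 100000 / (150 * 100) = 254000 / 15000 ≈ 16.93 m

16.93 m


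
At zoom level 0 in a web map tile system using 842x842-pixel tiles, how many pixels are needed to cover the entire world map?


tiles per axis = 2^0 = 1
total tiles = 1^2 = 1
pixels per axis = 1 * 842 = 842
total pixels = 842^2 = 708964

708964 pixels


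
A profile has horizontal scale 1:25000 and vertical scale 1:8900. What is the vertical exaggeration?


VE = horizontal_scale / vertical_scale = 25000 / 8900 ≈ 2.8

2.8x


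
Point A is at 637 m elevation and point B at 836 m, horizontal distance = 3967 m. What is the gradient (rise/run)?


gradient = (836 - 637) / 3967 = 199 / 3967 = 0.0502

0.0502


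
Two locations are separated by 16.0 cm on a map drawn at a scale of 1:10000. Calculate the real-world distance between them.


ground = 16.0 cm * 10000 / 100 = 1600.0 m = 1.6 km

1.6 km


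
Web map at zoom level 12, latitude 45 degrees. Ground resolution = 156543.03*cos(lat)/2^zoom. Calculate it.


res = 156543.03 * cos(45) / 2^12 = 156543.03 * 0.70710678 / 4096 = 27.02 m/pixel

27.02 m/pixel


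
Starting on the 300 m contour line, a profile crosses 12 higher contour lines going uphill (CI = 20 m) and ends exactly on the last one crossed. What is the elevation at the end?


elevation = 300 + 12 * 20 = 540 m

540 m


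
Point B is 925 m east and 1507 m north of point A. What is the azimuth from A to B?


az = atan2(925, 1507) = 31.5 deg
adjusted to 0-360: 31.5 degrees

31.5 degrees


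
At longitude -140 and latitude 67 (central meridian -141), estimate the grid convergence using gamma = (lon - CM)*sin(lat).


gamma = (-140 - -141) * sin(67) = 1 * 0.920505 = 0.921 degrees

0.921 degrees


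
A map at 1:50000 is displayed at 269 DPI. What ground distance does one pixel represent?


pixel_cm = 2.54 / 269 ≈ 0.009442 cm
ground = pixel_cm * 50000 / 100 = 2.54 * 50000 / (269 * 100) = 127000 / 26900 ≈ 4.72 m

4.72 m


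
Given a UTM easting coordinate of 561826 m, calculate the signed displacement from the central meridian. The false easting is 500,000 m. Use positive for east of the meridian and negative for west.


displacement = 561826 - 500000 = 61826 m

61826 m


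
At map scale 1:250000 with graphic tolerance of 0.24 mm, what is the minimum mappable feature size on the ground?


ground = 0.24 mm * 250000 / 1000 = 60.0 m

60.0 m


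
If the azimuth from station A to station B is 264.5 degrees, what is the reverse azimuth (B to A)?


back azimuth = (264.5 + 180) mod 360 = 84.5 degrees

84.5 degrees


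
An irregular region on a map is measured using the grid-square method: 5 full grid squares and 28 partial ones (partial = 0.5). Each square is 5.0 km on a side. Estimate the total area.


effective squares = 5 + 28 * 0.5 = 19.0
area = 19.0 * 25.0 = 475.0 km^2

475.0 km^2


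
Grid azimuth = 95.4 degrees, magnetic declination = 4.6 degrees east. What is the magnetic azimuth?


magnetic azimuth = grid azimuth - declination (east +ve)
mag_az = 95.4 - 4.6 = 90.8 degrees

90.8 degrees


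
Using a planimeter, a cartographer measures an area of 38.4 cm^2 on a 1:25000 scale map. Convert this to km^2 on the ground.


ground_area = 38.4 * (25000/100)^2 = 2400000.0 m^2 = 2.4 km^2

2.4 km^2


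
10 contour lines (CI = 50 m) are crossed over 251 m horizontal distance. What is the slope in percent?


elevation change = 10 * 50 = 500 m
slope = 500 / 251 * 100 = 199.2%

199.2%


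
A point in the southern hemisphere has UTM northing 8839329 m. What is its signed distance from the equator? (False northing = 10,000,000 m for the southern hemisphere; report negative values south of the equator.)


For southern: actual = 8839329 - 10000000 = -1160671 m

-1160671 m


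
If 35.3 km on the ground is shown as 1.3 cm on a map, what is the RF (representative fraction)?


ground = 35.3 km = 3530000 cm; RF denominator = ground / map = 3530000 / 1.3 ≈ 2715385; RF = 1:2715385

1:2715385


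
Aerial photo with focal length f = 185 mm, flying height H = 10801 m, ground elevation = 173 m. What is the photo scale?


scale = f / (H - h) = 185 mm / 10628 m = 185 / 10628000 = 1:57449

1:57449


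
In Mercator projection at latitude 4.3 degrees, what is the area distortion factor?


area_distortion = 1/cos^2(4.3) = 1.006

1.006


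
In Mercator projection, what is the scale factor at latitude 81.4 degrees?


SF = 1 / cos(81.4) = 1 / 0.149535 = 6.687

6.687


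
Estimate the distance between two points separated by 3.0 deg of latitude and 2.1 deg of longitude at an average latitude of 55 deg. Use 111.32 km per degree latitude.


dlat_km = 3.0 * 111.32 = 333.96
dlon_km = 2.1 * 111.32 * cos(55) ≈ 134.086
dist = sqrt(333.96^2 + 134.086^2) ≈ 359.9 km

359.9 km


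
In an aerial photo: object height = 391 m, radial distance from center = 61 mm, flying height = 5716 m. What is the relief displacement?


d = h * r / H = 391 * 61 / 5716 = 4.17 mm

4.17 mm


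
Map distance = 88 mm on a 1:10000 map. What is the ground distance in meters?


ground = 88 mm * 10000 / 1000 = 880.0 m

880.0 m


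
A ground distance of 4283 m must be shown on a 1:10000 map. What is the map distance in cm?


map_cm = 4283 * 100 / 10000 = 42.83 cm

42.83 cm


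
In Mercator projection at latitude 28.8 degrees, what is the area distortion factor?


area_distortion = 1/cos^2(28.8) = 1.302

1.302


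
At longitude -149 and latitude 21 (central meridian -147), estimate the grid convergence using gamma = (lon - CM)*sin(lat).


gamma = (-149 - -147) * sin(21) = -2 * 0.358368 = -0.717 degrees

-0.717 degrees


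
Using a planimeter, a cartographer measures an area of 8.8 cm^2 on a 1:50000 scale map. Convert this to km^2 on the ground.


ground_area = 8.8 * (50000/100)^2 = 2200000.0 m^2 = 2.2 km^2

2.2 km^2


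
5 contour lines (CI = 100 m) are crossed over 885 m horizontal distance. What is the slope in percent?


elevation change = 5 * 100 = 500 m
slope = 500 / 885 * 100 = 56.5%

56.5%


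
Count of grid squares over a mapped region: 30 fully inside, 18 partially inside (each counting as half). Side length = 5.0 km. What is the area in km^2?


effective squares = 30 + 18 * 0.5 = 39.0
area = 39.0 * 25.0 = 975.0 km^2

975.0 km^2


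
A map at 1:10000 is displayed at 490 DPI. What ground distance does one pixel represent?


pixel_cm = 2.54 / 490 ≈ 0.005184 cm
ground = pixel_cm * 10000 / 100 = 2.54 * 10000 / (490 * 100) = 25400 / 49000 ≈ 0.52 m

0.52 m


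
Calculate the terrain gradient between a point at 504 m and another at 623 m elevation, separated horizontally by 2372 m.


gradient = (623 - 504) / 2372 = 119 / 2372 = 0.0502

0.0502


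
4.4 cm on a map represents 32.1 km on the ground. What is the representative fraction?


ground = 32.1 km = 3210000 cm; RF denominator = ground / map = 3210000 / 4.4 ≈ 729545; RF = 1:729545

1:729545


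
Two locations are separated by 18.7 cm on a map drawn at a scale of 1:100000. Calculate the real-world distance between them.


ground = 18.7 cm * 100000 / 100 = 18700.0 m = 18.7 km

18.7 km


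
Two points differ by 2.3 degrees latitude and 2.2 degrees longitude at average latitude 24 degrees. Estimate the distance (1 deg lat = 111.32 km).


dlat_km = 2.3 * 111.32 = 256.036
dlon_km = 2.2 * 111.32 * cos(24) ≈ 223.731
dist = sqrt(256.036^2 + 223.731^2) ≈ 340.0 km

340.0 km


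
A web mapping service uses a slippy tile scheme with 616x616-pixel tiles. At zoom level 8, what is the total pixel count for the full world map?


tiles per axis = 2^8 = 256
total tiles = 256^2 = 65536
pixels per axis = 256 * 616 = 157696
total pixels = 157696^2 = 24868028416

24868028416 pixels


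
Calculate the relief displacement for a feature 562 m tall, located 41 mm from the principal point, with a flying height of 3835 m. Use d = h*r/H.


d = h * r / H = 562 * 41 / 3835 = 6.01 mm

6.01 mm


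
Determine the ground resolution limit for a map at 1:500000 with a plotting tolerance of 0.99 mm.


ground = 0.99 mm * 500000 / 1000 = 495.0 m

495.0 m


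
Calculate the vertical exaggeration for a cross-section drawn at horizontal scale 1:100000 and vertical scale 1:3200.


VE = horizontal_scale / vertical_scale = 100000 / 3200 = 31.25

31.25x


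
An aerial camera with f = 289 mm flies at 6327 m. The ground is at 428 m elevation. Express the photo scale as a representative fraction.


scale = f / (H - h) = 289 mm / 5899 m = 289 / 5899000 = 1:20412

1:20412


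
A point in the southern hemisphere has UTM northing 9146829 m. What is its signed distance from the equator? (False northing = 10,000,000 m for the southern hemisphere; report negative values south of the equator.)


For southern: actual = 9146829 - 10000000 = -853171 m

-853171 m


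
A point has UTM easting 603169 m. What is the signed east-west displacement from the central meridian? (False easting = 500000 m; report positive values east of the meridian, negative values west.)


displacement = 603169 - 500000 = 103169 m

103169 m


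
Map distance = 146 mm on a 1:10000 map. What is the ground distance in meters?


ground = 146 mm * 10000 / 1000 = 1460.0 m

1460.0 m


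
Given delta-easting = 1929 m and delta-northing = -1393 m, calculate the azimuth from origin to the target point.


az = atan2(1929, -1393) = 125.8 deg
adjusted to 0-360: 125.8 degrees

125.8 degrees


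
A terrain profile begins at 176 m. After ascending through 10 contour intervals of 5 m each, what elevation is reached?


elevation = 176 + 10 * 5 = 226 m

226 m


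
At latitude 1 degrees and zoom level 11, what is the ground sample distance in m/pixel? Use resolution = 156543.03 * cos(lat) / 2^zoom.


res = 156543.03 * cos(1) / 2^11 = 156543.03 * 0.9998477 / 2048 = 76.43 m/pixel

76.43 m/pixel


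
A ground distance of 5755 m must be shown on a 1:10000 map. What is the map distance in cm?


map_cm = 5755 * 100 / 10000 = 57.55 cm

57.55 cm


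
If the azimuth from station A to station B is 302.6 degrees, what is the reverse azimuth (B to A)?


back azimuth = (302.6 + 180) mod 360 = 122.6 degrees

122.6 degrees


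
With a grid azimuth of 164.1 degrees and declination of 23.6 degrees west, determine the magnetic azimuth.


magnetic azimuth = grid azimuth - declination (east +ve)
mag_az = 164.1 - -23.6 = 187.7 degrees

187.7 degrees


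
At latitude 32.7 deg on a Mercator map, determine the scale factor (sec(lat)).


SF = 1 / cos(32.7) = 1 / 0.841511 = 1.188

1.188


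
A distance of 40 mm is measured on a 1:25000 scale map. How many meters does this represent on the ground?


ground = 40 mm * 25000 / 1000 = 1000.0 m

1000.0 m


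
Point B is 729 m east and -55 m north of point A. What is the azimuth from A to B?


az = atan2(729, -55) = 94.3 deg
adjusted to 0-360: 94.3 degrees

94.3 degrees


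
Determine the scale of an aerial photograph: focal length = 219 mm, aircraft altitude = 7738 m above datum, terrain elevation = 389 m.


scale = f / (H - h) = 219 mm / 7349 m = 219 / 7349000 = 1:33557

1:33557


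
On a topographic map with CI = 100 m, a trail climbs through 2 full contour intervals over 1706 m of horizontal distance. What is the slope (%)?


elevation change = 2 * 100 = 200 m
slope = 200 / 1706 * 100 = 11.7%

11.7%


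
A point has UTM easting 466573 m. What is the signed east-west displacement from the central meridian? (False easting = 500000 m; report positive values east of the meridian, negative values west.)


displacement = 466573 - 500000 = -33427 m

-33427 m


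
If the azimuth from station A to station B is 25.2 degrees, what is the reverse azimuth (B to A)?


back azimuth = (25.2 + 180) mod 360 = 205.2 degrees

205.2 degrees


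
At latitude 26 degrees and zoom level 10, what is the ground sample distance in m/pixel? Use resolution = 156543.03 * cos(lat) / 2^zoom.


res = 156543.03 * cos(26) / 2^10 = 156543.03 * 0.89879405 / 1024 = 137.4 m/pixel

137.4 m/pixel


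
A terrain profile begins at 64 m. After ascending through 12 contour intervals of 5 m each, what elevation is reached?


elevation = 64 + 12 * 5 = 124 m

124 m


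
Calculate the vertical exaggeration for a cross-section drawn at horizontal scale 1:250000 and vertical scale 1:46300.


VE = horizontal_scale / vertical_scale = 250000 / 46300 ≈ 5.4

5.4x


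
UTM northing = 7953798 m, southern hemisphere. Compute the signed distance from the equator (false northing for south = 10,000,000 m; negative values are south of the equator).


For southern: actual = 7953798 - 10000000 = -2046202 m

-2046202 m


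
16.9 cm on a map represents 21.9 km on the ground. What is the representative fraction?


ground = 21.9 km = 2190000 cm; RF denominator = ground / map = 2190000 / 16.9 ≈ 129586; RF = 1:129586

1:129586


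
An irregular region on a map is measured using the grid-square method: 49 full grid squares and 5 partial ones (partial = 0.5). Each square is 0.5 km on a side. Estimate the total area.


effective squares = 49 + 5 * 0.5 = 51.5
area = 51.5 * 0.25 = 12.875 km^2

12.875 km^2


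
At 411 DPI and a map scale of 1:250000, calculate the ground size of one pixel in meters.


pixel_cm = 2.54 / 411 ≈ 0.00618 cm
ground = pixel_cm * 250000 / 100 = 2.54 * 250000 / (411 * 100) = 635000 / 41100 ≈ 15.45 m

15.45 m


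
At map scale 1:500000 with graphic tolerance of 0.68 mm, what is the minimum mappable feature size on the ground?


ground = 0.68 mm * 500000 / 1000 = 340.0 m

340.0 m


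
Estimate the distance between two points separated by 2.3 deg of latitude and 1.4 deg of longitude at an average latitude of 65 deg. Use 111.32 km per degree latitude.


dlat_km = 2.3 * 111.32 = 256.036
dlon_km = 1.4 * 111.32 * cos(65) ≈ 65.864
dist = sqrt(256.036^2 + 65.864^2) ≈ 264.4 km

264.4 km


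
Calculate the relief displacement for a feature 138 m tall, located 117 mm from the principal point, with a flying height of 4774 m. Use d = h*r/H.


d = h * r / H = 138 * 117 / 4774 = 3.38 mm

3.38 mm


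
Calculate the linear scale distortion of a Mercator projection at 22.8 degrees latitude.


SF = 1 / cos(22.8) = 1 / 0.921863 = 1.085

1.085


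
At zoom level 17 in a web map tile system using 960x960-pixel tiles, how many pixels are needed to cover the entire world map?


tiles per axis = 2^17 = 131072
total tiles = 131072^2 = 17179869184
pixels per axis = 131072 * 960 = 125829120
total pixels = 125829120^2 = 15832967439974400

15832967439974400 pixels


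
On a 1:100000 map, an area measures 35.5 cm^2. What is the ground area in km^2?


ground_area = 35.5 * (100000/100)^2 = 35500000.0 m^2 = 35.5 km^2

35.5 km^2
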